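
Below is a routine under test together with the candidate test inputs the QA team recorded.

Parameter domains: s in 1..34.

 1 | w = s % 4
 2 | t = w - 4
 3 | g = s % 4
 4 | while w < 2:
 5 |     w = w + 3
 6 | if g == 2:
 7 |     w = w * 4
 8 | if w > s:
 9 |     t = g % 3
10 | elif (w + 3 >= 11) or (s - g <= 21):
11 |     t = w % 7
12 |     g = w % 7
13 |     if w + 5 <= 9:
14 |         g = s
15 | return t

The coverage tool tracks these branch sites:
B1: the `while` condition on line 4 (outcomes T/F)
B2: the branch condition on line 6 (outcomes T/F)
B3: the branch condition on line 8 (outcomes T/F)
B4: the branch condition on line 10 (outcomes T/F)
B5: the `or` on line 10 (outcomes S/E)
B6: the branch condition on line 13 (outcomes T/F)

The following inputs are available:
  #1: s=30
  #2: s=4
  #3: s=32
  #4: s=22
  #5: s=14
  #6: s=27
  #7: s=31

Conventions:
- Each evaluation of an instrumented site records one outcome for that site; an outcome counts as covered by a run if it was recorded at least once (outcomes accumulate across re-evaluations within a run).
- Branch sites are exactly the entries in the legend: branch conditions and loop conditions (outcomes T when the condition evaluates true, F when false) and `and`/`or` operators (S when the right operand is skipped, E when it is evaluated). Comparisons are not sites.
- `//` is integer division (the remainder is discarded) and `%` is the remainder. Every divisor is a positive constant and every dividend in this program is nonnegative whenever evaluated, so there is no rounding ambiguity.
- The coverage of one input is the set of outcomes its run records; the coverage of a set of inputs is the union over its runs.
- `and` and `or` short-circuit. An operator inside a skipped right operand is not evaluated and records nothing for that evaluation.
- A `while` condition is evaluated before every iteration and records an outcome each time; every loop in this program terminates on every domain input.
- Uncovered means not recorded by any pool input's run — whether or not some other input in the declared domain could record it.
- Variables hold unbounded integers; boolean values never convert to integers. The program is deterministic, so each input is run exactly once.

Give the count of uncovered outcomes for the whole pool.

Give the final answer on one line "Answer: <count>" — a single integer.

input #1, s=30: outcomes B1=F, B2=T, B3=F, B4=T, B5=S, B6=F
input #2, s=4: outcomes B1=T, B1=F, B2=F, B3=F, B4=T, B5=E, B6=T
input #3, s=32: outcomes B1=T, B1=F, B2=F, B3=F, B4=F, B5=E
input #4, s=22: outcomes B1=F, B2=T, B3=F, B4=T, B5=S, B6=F
input #5, s=14: outcomes B1=F, B2=T, B3=F, B4=T, B5=S, B6=F
input #6, s=27: outcomes B1=F, B2=F, B3=F, B4=F, B5=E
input #7, s=31: outcomes B1=F, B2=F, B3=F, B4=F, B5=E
union over the pool: B1=T, B1=F, B2=T, B2=F, B3=F, B4=T, B4=F, B5=S, B5=E, B6=T, B6=F
uncovered (1 of 12): B3=T

Answer: 1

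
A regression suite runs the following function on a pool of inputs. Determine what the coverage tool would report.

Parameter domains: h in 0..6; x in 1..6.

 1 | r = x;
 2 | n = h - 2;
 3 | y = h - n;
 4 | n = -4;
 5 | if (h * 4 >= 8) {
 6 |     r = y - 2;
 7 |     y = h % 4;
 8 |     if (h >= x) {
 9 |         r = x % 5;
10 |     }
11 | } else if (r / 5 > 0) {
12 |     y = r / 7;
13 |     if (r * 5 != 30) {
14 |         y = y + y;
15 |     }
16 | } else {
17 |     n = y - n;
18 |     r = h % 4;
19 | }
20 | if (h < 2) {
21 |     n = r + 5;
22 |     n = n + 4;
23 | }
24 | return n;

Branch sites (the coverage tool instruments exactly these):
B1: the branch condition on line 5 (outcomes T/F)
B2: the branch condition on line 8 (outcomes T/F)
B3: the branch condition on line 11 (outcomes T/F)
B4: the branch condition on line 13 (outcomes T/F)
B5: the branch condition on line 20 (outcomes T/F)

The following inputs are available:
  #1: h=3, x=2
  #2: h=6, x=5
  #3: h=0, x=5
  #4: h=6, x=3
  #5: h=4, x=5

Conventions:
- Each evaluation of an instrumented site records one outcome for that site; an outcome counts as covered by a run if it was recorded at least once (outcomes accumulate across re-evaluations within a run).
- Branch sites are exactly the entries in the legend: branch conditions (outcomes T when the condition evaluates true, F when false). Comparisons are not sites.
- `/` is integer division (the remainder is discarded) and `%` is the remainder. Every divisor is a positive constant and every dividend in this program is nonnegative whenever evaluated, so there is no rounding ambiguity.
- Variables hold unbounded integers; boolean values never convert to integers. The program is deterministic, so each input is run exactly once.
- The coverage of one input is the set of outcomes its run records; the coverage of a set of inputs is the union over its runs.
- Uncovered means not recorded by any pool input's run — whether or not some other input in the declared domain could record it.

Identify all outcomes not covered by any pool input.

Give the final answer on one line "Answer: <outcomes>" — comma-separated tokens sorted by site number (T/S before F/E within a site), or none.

#1 (h=3, x=2) -> B1->T, B2->T, B5->F; covered: B1=T, B2=T, B5=F
#2 (h=6, x=5) -> B1->T, B2->T, B5->F; covered: B1=T, B2=T, B5=F
#3 (h=0, x=5) -> B1->F, B3->T, B4->T, B5->T; covered: B1=F, B3=T, B4=T, B5=T
#4 (h=6, x=3) -> B1->T, B2->T, B5->F; covered: B1=T, B2=T, B5=F
#5 (h=4, x=5) -> B1->T, B2->F, B5->F; covered: B1=T, B2=F, B5=F
union over the pool: B1=T, B1=F, B2=T, B2=F, B3=T, B4=T, B5=T, B5=F
uncovered (2 of 10): B3=F, B4=F

Answer: B3=F, B4=F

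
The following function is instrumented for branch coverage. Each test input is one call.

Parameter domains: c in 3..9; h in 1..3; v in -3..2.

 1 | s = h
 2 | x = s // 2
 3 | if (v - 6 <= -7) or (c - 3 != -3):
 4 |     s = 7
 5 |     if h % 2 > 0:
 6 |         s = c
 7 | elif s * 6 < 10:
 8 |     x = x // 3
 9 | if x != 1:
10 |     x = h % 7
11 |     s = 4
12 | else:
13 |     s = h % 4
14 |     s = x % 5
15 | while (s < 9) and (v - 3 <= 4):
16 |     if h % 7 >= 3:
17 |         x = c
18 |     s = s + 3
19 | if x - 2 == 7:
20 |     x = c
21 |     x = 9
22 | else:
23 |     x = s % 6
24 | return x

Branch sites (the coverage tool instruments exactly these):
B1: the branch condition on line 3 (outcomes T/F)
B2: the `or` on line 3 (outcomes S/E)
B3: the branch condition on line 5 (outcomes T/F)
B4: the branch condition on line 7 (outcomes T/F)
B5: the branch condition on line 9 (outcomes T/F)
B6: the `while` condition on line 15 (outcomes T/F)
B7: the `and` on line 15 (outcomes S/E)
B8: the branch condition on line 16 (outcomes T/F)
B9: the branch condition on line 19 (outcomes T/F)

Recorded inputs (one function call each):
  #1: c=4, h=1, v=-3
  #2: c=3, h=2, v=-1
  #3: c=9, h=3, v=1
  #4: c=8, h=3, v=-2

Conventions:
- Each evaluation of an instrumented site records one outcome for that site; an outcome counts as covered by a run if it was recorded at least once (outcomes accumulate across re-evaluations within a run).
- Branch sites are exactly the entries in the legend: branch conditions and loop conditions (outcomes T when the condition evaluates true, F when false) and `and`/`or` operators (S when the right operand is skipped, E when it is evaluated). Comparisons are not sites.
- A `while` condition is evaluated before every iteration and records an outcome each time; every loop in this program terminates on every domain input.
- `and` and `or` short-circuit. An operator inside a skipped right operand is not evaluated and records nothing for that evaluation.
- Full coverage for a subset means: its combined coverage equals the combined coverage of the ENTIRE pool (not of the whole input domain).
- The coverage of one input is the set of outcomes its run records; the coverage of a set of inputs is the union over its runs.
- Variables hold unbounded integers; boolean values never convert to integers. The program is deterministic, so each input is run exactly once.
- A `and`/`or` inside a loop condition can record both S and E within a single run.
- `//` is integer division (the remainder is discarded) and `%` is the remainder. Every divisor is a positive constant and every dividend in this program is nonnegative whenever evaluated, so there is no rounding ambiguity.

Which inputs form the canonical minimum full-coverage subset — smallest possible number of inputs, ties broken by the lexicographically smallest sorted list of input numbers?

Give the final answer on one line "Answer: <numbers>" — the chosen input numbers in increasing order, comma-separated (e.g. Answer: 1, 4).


#1 (c=4, h=1, v=-3) -> B2->S, B1->T, B3->T, B5->T, B7->E, B6->T, B8->F, B7->E, B6->T, B8->F, B7->S, B6->F, B9->F; covered: B1=T, B2=S, B3=T, B5=T, B6=T, B6=F, B7=S, B7=E, B8=F, B9=F
#2 (c=3, h=2, v=-1) -> B2->S, B1->T, B3->F, B5->F, B7->E, B6->T, B8->F, B7->E, B6->T, B8->F, B7->E, B6->T, B8->F, B7->S, ...; covered: B1=T, B2=S, B3=F, B5=F, B6=T, B6=F, B7=S, B7=E, B8=F, B9=F
#3 (c=9, h=3, v=1) -> B2->E, B1->T, B3->T, B5->F, B7->E, B6->T, B8->T, B7->E, B6->T, B8->T, B7->E, B6->T, B8->T, B7->S, ...; covered: B1=T, B2=E, B3=T, B5=F, B6=T, B6=F, B7=S, B7=E, B8=T, B9=T
#4 (c=8, h=3, v=-2) -> B2->S, B1->T, B3->T, B5->F, B7->E, B6->T, B8->T, B7->E, B6->T, B8->T, B7->E, B6->T, B8->T, B7->S, ...; covered: B1=T, B2=S, B3=T, B5=F, B6=T, B6=F, B7=S, B7=E, B8=T, B9=F
pool-wide coverage (15 outcomes): B1=T, B2=S, B2=E, B3=T, B3=F, B5=T, B5=F, B6=T, B6=F, B7=S, B7=E, B8=T, B8=F, B9=T, B9=F
no size-1 subset reaches all 15 outcomes (best union: 10/15)
no size-2 subset reaches all 15 outcomes (best union: 14/15)
size 3: inputs {1, 2, 3} cover all 15 outcomes, and no lexicographically smaller subset of this size does
Answer: 1, 2, 3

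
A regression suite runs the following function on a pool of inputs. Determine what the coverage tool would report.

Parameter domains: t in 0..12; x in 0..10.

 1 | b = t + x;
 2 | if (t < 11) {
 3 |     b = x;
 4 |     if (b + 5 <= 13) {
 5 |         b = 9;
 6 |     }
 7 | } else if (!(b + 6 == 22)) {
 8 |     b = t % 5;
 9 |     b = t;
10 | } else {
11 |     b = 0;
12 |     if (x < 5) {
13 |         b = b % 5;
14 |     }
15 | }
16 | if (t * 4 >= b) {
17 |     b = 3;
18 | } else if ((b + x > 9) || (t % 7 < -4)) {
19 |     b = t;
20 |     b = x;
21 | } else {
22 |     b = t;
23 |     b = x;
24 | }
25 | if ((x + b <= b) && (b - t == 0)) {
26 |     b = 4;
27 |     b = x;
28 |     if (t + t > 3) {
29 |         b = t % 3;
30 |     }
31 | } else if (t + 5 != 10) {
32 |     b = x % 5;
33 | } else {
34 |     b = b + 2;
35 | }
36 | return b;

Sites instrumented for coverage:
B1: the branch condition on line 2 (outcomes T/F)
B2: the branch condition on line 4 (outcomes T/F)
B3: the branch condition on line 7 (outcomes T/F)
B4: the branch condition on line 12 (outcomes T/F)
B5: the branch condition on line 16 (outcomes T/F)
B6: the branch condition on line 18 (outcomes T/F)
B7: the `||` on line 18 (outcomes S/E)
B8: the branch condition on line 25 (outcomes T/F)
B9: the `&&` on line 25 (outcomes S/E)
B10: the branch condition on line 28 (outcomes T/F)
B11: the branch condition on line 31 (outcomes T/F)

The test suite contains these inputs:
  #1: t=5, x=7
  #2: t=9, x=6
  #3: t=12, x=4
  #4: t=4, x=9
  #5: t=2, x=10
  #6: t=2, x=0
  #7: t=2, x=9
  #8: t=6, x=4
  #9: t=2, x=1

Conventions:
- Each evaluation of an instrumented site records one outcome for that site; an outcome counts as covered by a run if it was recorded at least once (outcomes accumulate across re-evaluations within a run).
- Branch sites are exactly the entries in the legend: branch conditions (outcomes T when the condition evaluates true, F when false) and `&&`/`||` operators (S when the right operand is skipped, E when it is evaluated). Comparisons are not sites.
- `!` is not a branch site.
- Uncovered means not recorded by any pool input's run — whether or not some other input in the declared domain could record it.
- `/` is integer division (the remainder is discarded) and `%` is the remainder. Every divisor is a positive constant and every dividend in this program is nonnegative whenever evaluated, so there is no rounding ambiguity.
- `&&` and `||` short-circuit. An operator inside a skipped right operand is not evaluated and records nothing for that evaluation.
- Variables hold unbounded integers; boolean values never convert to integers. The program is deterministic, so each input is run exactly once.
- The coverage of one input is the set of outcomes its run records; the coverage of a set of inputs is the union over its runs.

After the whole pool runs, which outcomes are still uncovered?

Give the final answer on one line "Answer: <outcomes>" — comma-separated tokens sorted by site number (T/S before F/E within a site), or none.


test 1 (t=5, x=7) fires B1->T, B2->T, B5->T, B9->S, B8->F, B11->F; hits B1=T, B2=T, B5=T, B8=F, B9=S, B11=F
test 2 (t=9, x=6) fires B1->T, B2->T, B5->T, B9->S, B8->F, B11->T; hits B1=T, B2=T, B5=T, B8=F, B9=S, B11=T
test 3 (t=12, x=4) fires B1->F, B3->F, B4->T, B5->T, B9->S, B8->F, B11->T; hits B1=F, B3=F, B4=T, B5=T, B8=F, B9=S, B11=T
test 4 (t=4, x=9) fires B1->T, B2->F, B5->T, B9->S, B8->F, B11->T; hits B1=T, B2=F, B5=T, B8=F, B9=S, B11=T
test 5 (t=2, x=10) fires B1->T, B2->F, B5->F, B7->S, B6->T, B9->S, B8->F, B11->T; hits B1=T, B2=F, B5=F, B6=T, B7=S, B8=F, B9=S, B11=T
test 6 (t=2, x=0) fires B1->T, B2->T, B5->F, B7->E, B6->F, B9->E, B8->F, B11->T; hits B1=T, B2=T, B5=F, B6=F, B7=E, B8=F, B9=E, B11=T
test 7 (t=2, x=9) fires B1->T, B2->F, B5->F, B7->S, B6->T, B9->S, B8->F, B11->T; hits B1=T, B2=F, B5=F, B6=T, B7=S, B8=F, B9=S, B11=T
test 8 (t=6, x=4) fires B1->T, B2->T, B5->T, B9->S, B8->F, B11->T; hits B1=T, B2=T, B5=T, B8=F, B9=S, B11=T
test 9 (t=2, x=1) fires B1->T, B2->T, B5->F, B7->S, B6->T, B9->S, B8->F, B11->T; hits B1=T, B2=T, B5=F, B6=T, B7=S, B8=F, B9=S, B11=T
union over the pool: B1=T, B1=F, B2=T, B2=F, B3=F, B4=T, B5=T, B5=F, B6=T, B6=F, B7=S, B7=E, B8=F, B9=S, B9=E, B11=T, B11=F
uncovered (5 of 22): B3=T, B4=F, B8=T, B10=T, B10=F
Answer: B3=T, B4=F, B8=T, B10=T, B10=F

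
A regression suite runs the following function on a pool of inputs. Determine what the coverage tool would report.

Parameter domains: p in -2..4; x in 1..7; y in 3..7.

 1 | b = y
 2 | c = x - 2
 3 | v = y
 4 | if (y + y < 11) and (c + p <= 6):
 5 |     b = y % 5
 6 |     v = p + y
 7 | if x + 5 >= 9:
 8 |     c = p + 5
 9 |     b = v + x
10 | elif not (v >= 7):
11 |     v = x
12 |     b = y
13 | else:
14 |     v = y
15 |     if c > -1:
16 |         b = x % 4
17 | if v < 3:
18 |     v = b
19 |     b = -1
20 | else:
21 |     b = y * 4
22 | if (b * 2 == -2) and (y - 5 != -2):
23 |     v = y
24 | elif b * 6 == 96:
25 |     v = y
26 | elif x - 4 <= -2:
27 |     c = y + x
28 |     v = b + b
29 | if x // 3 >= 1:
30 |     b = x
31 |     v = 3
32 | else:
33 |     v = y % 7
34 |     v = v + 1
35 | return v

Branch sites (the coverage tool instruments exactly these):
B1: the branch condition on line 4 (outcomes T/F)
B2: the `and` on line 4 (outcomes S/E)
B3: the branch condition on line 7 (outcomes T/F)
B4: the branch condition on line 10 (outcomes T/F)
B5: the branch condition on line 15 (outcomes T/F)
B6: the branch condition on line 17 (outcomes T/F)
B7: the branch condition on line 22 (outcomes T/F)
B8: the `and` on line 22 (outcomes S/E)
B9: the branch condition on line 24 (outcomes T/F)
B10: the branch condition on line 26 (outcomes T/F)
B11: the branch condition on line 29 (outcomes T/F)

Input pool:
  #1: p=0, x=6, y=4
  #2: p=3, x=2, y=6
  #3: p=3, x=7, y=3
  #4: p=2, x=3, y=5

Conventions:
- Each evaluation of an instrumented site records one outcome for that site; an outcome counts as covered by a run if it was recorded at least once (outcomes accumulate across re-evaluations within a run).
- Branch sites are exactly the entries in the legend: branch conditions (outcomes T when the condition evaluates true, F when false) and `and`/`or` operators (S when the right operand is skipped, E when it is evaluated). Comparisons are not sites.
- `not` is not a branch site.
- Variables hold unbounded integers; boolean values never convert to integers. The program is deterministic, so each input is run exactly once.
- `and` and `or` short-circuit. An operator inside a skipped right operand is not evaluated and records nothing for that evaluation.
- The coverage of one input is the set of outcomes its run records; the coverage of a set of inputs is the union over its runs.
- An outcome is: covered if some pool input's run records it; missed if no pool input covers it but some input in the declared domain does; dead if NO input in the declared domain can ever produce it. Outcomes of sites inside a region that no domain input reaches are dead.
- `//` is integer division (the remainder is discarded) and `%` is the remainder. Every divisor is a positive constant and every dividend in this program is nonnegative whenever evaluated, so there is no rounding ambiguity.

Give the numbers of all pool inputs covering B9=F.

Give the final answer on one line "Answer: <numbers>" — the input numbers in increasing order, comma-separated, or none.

input #1 (p=0, x=6, y=4): does not produce B9=F
input #2 (p=3, x=2, y=6): does not produce B9=F
input #3 (p=3, x=7, y=3): produces B9=F
input #4 (p=2, x=3, y=5): produces B9=F

Answer: 3, 4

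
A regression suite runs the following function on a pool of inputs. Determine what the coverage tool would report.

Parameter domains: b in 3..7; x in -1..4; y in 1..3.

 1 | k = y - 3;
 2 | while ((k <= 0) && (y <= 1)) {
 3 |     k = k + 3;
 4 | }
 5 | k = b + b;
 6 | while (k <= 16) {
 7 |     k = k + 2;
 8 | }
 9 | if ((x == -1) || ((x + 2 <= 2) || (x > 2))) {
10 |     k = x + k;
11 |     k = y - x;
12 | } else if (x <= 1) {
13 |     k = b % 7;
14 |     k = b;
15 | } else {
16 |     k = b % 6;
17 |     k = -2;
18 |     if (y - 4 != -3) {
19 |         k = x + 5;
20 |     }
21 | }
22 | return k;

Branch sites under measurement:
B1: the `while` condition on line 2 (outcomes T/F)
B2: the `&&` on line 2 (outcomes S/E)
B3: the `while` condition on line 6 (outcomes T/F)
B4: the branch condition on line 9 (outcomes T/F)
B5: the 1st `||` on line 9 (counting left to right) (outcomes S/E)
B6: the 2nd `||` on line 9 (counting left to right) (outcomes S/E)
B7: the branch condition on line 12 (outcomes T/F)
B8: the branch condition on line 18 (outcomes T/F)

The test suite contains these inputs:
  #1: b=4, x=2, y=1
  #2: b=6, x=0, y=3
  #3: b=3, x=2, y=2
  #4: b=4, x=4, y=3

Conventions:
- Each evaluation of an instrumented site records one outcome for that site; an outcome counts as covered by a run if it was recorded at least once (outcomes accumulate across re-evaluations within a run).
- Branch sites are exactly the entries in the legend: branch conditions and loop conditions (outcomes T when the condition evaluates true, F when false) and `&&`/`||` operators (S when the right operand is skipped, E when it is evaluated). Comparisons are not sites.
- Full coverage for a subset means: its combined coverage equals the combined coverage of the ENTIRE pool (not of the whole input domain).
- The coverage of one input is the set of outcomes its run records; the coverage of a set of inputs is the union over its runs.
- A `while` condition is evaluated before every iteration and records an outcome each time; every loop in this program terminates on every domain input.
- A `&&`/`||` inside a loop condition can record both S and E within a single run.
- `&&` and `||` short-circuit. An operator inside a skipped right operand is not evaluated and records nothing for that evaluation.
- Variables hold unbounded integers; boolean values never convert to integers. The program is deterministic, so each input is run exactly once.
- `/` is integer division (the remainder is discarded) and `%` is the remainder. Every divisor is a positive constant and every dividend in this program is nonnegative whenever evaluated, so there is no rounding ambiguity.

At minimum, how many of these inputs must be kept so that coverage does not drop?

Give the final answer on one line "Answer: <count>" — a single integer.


test 1 (b=4, x=2, y=1) hits B1=T, B1=F, B2=S, B2=E, B3=T, B3=F, B4=F, B5=E, B6=E, B7=F, B8=F
test 2 (b=6, x=0, y=3) hits B1=F, B2=E, B3=T, B3=F, B4=T, B5=E, B6=S
test 3 (b=3, x=2, y=2) hits B1=F, B2=E, B3=T, B3=F, B4=F, B5=E, B6=E, B7=F, B8=T
test 4 (b=4, x=4, y=3) hits B1=F, B2=E, B3=T, B3=F, B4=T, B5=E, B6=E
pool-wide coverage (14 outcomes): B1=T, B1=F, B2=S, B2=E, B3=T, B3=F, B4=T, B4=F, B5=E, B6=S, B6=E, B7=F, B8=T, B8=F
checked all size-1 subsets: none covers 14 outcomes (max 11/14)
checked all size-2 subsets: none covers 14 outcomes (max 13/14)
the canonical winner is {1, 2, 3}: size 3, full 14-outcome coverage, earliest index list among size-3 covers
Answer: 3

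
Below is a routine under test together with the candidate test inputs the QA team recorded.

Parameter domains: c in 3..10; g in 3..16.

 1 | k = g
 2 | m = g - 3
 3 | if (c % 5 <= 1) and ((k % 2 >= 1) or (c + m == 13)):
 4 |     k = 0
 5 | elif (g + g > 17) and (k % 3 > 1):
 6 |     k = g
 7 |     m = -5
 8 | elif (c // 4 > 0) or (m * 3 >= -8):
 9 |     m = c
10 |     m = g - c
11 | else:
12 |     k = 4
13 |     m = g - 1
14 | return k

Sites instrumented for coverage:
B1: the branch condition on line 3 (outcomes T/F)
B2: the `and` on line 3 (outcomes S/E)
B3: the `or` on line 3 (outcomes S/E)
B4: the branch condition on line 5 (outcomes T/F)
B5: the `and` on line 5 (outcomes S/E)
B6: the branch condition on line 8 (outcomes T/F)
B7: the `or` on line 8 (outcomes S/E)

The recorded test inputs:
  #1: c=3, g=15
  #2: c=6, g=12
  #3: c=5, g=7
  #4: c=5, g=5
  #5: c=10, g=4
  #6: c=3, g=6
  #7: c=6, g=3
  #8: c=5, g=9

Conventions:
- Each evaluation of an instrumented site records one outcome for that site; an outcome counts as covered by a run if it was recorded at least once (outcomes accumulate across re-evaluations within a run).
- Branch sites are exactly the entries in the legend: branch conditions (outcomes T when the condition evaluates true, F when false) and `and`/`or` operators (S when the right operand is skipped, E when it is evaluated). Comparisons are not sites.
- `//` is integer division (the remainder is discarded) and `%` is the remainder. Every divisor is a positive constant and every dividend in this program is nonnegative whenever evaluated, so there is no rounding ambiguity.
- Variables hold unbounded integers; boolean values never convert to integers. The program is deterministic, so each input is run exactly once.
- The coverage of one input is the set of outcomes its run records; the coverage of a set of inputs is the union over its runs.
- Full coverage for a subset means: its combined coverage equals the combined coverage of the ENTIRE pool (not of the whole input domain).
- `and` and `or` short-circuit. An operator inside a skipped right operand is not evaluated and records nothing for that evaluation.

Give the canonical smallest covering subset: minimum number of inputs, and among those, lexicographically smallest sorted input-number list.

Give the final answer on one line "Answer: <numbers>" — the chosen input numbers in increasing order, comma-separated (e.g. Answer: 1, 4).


input #1 (c=3, g=15): events B2->S, B1->F, B5->E, B4->F, B7->E, B6->T; covers B1=F, B2=S, B4=F, B5=E, B6=T, B7=E
input #2 (c=6, g=12): events B2->E, B3->E, B1->F, B5->E, B4->F, B7->S, B6->T; covers B1=F, B2=E, B3=E, B4=F, B5=E, B6=T, B7=S
input #3 (c=5, g=7): events B2->E, B3->S, B1->T; covers B1=T, B2=E, B3=S
input #4 (c=5, g=5): events B2->E, B3->S, B1->T; covers B1=T, B2=E, B3=S
input #5 (c=10, g=4): events B2->E, B3->E, B1->F, B5->S, B4->F, B7->S, B6->T; covers B1=F, B2=E, B3=E, B4=F, B5=S, B6=T, B7=S
input #6 (c=3, g=6): events B2->S, B1->F, B5->S, B4->F, B7->E, B6->T; covers B1=F, B2=S, B4=F, B5=S, B6=T, B7=E
input #7 (c=6, g=3): events B2->E, B3->S, B1->T; covers B1=T, B2=E, B3=S
input #8 (c=5, g=9): events B2->E, B3->S, B1->T; covers B1=T, B2=E, B3=S
pool-wide coverage (12 outcomes): B1=T, B1=F, B2=S, B2=E, B3=S, B3=E, B4=F, B5=S, B5=E, B6=T, B7=S, B7=E
no size-1 subset reaches all 12 outcomes (best union: 7/12)
no size-2 subset reaches all 12 outcomes (best union: 10/12)
the canonical winner is {1, 3, 5}: size 3, full 12-outcome coverage, earliest index list among size-3 covers
Answer: 1, 3, 5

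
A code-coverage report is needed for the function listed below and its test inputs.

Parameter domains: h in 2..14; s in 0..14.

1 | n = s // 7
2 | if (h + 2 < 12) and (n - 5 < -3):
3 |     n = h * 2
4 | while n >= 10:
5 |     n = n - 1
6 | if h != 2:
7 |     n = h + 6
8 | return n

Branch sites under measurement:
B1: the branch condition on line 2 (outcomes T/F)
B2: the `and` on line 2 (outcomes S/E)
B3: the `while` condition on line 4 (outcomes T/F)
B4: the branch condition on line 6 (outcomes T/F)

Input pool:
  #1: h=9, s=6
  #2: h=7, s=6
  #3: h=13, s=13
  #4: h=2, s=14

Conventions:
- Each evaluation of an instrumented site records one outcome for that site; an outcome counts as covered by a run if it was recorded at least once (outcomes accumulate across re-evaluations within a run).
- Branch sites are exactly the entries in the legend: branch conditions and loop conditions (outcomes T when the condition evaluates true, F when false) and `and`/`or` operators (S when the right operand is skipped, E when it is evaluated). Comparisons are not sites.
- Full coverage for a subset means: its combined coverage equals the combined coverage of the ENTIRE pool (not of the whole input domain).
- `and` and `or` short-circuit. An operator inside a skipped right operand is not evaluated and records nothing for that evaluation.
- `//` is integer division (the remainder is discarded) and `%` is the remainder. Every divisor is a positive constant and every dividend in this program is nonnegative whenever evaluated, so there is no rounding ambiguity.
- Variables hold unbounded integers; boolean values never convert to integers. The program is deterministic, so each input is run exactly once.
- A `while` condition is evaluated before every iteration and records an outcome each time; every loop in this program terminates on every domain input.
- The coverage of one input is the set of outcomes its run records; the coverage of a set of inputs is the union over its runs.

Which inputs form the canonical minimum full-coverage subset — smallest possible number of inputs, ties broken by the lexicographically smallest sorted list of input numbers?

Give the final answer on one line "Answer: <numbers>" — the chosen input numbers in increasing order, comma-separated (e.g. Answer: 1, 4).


run #1 (h=9, s=6) records B1=T, B2=E, B3=T, B3=F, B4=T
run #2 (h=7, s=6) records B1=T, B2=E, B3=T, B3=F, B4=T
run #3 (h=13, s=13) records B1=F, B2=S, B3=F, B4=T
run #4 (h=2, s=14) records B1=F, B2=E, B3=F, B4=F
union over all inputs: B1=T, B1=F, B2=S, B2=E, B3=T, B3=F, B4=T, B4=F (8 outcomes)
checked all size-1 subsets: none covers 8 outcomes (max 5/8)
checked all size-2 subsets: none covers 8 outcomes (max 7/8)
inputs {1, 3, 4} (size 3) cover everything; no size-3 subset with a lexicographically smaller index list covers all 8
Answer: 1, 3, 4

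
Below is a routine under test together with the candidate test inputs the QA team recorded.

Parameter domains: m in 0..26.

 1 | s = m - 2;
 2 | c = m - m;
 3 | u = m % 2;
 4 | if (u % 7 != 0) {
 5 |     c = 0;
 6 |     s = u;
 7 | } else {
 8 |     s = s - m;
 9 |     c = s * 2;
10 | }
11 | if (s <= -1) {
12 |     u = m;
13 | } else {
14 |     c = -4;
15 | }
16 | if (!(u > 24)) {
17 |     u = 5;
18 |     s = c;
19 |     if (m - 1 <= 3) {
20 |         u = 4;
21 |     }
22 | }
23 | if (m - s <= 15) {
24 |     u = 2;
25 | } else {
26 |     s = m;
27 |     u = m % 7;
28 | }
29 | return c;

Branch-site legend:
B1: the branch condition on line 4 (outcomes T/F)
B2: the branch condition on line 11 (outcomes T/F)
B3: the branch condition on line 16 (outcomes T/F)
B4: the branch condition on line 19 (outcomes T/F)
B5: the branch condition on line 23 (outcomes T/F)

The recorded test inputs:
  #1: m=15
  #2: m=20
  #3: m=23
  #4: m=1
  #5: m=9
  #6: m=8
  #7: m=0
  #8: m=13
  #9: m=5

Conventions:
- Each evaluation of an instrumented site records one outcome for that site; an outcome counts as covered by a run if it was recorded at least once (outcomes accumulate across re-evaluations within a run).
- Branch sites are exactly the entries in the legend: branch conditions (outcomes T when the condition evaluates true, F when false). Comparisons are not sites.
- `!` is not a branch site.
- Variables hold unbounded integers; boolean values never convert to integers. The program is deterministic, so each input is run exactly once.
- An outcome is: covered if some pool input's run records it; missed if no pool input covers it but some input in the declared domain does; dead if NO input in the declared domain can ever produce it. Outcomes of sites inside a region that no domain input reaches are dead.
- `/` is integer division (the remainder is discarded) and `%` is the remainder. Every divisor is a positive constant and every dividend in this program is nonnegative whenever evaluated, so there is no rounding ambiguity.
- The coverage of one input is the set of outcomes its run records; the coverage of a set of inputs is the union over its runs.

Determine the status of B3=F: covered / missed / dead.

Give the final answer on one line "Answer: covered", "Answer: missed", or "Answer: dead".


no pool input records B3=F
but domain input (m=26) does record it -> reachable, so missed
Answer: missed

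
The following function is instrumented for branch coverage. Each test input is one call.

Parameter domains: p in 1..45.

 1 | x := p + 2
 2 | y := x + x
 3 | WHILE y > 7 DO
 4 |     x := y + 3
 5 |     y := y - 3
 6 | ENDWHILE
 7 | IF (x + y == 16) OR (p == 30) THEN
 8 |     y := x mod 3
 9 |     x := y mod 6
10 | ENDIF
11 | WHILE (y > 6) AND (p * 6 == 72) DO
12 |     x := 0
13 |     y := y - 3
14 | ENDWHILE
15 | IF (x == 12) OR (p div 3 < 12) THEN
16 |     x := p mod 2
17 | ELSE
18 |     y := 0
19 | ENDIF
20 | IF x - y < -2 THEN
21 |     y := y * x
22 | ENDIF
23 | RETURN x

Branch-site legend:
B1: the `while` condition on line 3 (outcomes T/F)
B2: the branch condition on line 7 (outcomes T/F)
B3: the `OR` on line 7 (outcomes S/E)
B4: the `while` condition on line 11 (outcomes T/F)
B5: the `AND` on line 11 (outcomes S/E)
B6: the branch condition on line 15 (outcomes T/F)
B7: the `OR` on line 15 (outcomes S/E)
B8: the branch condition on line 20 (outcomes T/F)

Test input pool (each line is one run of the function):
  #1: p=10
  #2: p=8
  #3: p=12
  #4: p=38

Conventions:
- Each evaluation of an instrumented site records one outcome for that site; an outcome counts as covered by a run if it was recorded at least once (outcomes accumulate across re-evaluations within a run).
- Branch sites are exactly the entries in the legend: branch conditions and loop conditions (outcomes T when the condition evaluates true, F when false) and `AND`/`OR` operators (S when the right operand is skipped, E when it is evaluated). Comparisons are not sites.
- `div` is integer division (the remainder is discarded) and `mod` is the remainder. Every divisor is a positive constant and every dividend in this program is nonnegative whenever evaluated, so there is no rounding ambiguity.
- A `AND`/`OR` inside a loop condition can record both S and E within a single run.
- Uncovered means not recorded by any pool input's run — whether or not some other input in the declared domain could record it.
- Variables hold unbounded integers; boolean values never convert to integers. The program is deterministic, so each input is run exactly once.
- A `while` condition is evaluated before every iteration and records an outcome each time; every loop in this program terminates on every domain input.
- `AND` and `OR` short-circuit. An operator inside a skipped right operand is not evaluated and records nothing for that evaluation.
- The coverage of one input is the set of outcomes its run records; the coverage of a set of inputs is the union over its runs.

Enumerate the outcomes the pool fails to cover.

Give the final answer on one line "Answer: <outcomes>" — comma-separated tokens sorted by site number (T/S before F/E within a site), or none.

input #1 (p=10): covers B1=T, B1=F, B2=F, B3=E, B4=F, B5=S, B6=T, B7=S, B8=T
input #2 (p=8): covers B1=T, B1=F, B2=T, B3=S, B4=F, B5=S, B6=T, B7=E, B8=F
input #3 (p=12): covers B1=T, B1=F, B2=F, B3=E, B4=T, B4=F, B5=S, B5=E, B6=T, B7=E, B8=T
input #4 (p=38): covers B1=T, B1=F, B2=T, B3=S, B4=F, B5=S, B6=F, B7=E, B8=F
union over the pool: B1=T, B1=F, B2=T, B2=F, B3=S, B3=E, B4=T, B4=F, B5=S, B5=E, B6=T, B6=F, B7=S, B7=E, B8=T, B8=F
uncovered (0 of 16): none

Answer: none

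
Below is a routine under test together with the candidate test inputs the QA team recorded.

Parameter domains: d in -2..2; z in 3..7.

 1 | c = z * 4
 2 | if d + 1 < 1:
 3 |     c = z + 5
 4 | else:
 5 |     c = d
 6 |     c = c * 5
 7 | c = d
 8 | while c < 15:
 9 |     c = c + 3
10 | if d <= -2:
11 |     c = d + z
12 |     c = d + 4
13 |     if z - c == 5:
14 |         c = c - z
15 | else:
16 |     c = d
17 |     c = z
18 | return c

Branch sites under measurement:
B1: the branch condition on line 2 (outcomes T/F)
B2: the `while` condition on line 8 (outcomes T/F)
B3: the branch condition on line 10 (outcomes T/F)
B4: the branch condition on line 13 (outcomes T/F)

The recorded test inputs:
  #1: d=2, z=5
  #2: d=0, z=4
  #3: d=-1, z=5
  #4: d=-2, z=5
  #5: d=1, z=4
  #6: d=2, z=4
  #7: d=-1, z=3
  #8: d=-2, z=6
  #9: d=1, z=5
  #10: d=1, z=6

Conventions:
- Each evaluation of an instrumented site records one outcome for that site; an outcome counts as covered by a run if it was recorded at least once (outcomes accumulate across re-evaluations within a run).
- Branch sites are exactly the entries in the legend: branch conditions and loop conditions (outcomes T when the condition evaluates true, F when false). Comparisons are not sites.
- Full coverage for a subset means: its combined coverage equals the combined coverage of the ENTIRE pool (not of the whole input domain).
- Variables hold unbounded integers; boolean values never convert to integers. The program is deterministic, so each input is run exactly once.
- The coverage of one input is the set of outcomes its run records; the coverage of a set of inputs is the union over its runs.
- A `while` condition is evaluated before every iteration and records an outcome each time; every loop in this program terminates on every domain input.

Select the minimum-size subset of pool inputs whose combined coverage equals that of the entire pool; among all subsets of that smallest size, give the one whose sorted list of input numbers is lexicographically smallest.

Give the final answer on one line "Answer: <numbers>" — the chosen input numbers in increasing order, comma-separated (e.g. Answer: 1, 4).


run #1 (d=2, z=5) runs B1->F, B2->T, B2->T, B2->T, B2->T, B2->T, B2->F, B3->F; records B1=F, B2=T, B2=F, B3=F
run #2 (d=0, z=4) runs B1->F, B2->T, B2->T, B2->T, B2->T, B2->T, B2->F, B3->F; records B1=F, B2=T, B2=F, B3=F
run #3 (d=-1, z=5) runs B1->T, B2->T, B2->T, B2->T, B2->T, B2->T, B2->T, B2->F, B3->F; records B1=T, B2=T, B2=F, B3=F
run #4 (d=-2, z=5) runs B1->T, B2->T, B2->T, B2->T, B2->T, B2->T, B2->T, B2->F, B3->T, B4->F; records B1=T, B2=T, B2=F, B3=T, B4=F
run #5 (d=1, z=4) runs B1->F, B2->T, B2->T, B2->T, B2->T, B2->T, B2->F, B3->F; records B1=F, B2=T, B2=F, B3=F
run #6 (d=2, z=4) runs B1->F, B2->T, B2->T, B2->T, B2->T, B2->T, B2->F, B3->F; records B1=F, B2=T, B2=F, B3=F
run #7 (d=-1, z=3) runs B1->T, B2->T, B2->T, B2->T, B2->T, B2->T, B2->T, B2->F, B3->F; records B1=T, B2=T, B2=F, B3=F
run #8 (d=-2, z=6) runs B1->T, B2->T, B2->T, B2->T, B2->T, B2->T, B2->T, B2->F, B3->T, B4->F; records B1=T, B2=T, B2=F, B3=T, B4=F
run #9 (d=1, z=5) runs B1->F, B2->T, B2->T, B2->T, B2->T, B2->T, B2->F, B3->F; records B1=F, B2=T, B2=F, B3=F
run #10 (d=1, z=6) runs B1->F, B2->T, B2->T, B2->T, B2->T, B2->T, B2->F, B3->F; records B1=F, B2=T, B2=F, B3=F
union over all inputs: B1=T, B1=F, B2=T, B2=F, B3=T, B3=F, B4=F (7 outcomes)
no size-1 subset reaches all 7 outcomes (best union: 5/7)
size 2: inputs {1, 4} cover all 7 outcomes, and no lexicographically smaller subset of this size does
Answer: 1, 4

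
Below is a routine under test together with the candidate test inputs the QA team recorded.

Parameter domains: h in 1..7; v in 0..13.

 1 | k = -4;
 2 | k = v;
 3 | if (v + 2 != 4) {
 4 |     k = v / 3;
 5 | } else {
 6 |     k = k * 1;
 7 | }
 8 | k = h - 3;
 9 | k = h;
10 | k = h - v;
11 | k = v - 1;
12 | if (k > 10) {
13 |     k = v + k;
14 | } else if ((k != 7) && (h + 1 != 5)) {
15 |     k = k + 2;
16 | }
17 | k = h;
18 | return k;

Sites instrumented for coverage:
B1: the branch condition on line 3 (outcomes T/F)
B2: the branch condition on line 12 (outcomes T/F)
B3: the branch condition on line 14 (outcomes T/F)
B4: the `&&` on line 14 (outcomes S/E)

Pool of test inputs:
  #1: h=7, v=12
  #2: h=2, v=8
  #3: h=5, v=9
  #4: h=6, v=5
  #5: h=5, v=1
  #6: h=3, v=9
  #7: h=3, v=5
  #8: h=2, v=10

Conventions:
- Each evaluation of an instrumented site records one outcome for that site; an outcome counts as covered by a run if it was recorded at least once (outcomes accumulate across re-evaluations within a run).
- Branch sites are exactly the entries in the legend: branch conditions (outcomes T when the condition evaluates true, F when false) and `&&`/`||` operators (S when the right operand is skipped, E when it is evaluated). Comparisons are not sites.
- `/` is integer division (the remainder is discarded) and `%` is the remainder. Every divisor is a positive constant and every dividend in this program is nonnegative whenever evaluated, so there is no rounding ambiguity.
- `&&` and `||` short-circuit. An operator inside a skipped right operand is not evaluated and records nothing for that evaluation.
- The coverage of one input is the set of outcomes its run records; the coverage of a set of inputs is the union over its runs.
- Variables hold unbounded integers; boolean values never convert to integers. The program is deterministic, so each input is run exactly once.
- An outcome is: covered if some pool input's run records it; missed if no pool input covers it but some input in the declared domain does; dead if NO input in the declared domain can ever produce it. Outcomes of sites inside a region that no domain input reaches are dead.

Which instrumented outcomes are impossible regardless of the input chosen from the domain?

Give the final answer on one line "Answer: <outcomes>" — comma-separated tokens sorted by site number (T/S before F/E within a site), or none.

sweeping the full domain (98 inputs) for each outcome:
  reachable outcomes have witnesses, e.g. B1=T (e.g. h=1, v=0), B1=F (e.g. h=1, v=2), B2=T (e.g. h=1, v=12), B2=F (e.g. h=1, v=0)

Answer: none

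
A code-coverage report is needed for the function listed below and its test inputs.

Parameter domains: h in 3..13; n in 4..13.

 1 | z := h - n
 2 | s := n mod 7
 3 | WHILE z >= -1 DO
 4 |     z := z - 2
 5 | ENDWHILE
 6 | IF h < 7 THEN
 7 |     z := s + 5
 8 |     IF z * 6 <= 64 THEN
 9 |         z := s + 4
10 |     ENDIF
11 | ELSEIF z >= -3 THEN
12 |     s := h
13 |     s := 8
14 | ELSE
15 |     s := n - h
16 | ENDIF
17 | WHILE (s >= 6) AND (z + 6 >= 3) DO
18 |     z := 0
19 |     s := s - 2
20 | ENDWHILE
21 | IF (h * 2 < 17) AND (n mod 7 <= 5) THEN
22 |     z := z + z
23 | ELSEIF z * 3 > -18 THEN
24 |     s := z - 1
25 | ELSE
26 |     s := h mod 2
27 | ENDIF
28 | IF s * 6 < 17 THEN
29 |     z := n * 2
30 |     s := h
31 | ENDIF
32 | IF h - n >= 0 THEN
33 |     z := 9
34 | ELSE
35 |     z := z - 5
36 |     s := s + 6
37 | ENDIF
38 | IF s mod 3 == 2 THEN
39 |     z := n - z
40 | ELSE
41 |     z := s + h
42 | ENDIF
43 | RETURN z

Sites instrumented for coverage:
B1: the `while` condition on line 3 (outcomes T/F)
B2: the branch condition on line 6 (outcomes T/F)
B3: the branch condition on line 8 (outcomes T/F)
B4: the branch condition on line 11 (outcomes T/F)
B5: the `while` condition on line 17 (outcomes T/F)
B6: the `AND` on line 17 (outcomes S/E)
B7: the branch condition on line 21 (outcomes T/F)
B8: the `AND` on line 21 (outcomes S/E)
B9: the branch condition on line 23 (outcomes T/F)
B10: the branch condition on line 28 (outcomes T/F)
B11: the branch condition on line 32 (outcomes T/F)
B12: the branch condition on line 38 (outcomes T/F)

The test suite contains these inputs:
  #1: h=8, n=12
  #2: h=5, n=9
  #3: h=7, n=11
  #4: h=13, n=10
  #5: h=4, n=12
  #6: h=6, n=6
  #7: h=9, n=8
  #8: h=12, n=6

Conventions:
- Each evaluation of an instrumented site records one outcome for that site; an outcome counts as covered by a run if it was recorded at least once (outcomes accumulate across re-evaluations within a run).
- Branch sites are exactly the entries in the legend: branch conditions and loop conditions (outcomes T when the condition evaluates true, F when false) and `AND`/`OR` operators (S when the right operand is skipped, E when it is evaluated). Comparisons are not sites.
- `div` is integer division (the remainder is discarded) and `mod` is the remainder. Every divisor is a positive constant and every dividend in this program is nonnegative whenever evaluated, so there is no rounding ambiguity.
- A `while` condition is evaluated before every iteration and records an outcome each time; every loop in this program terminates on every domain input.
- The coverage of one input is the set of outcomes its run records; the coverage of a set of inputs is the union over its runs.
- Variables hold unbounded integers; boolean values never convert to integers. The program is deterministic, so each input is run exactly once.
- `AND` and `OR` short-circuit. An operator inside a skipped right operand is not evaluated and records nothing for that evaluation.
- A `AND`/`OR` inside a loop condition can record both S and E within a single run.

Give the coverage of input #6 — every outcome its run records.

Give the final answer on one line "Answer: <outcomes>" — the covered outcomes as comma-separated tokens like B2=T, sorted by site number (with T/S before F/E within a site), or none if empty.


Event log for input #6 (h=6, n=6):
  B1->T, B1->F, B2->T, B3->F, B6->E, B5->T, B6->S, B5->F, B8->E, B7->F
  B9->T, B10->T, B11->T, B12->F
collecting distinct outcomes: B1=T, B1=F, B2=T, B3=F, B5=T, B5=F, B6=S, B6=E, B7=F, B8=E, B9=T, B10=T, B11=T, B12=F
Answer: B1=T, B1=F, B2=T, B3=F, B5=T, B5=F, B6=S, B6=E, B7=F, B8=E, B9=T, B10=T, B11=T, B12=F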